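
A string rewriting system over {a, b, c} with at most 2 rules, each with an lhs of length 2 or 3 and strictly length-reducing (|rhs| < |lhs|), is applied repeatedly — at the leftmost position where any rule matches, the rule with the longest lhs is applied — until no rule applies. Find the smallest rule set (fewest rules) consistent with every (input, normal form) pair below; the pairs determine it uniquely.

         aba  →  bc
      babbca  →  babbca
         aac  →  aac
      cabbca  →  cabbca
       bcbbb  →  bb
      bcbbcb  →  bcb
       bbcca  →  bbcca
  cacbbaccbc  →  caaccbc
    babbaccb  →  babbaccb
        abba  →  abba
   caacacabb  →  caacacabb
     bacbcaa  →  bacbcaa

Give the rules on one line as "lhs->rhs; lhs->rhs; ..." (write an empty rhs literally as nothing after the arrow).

aba->bc; cbb->

  | aba => bc
  | babbca
  | aac
  | cabbca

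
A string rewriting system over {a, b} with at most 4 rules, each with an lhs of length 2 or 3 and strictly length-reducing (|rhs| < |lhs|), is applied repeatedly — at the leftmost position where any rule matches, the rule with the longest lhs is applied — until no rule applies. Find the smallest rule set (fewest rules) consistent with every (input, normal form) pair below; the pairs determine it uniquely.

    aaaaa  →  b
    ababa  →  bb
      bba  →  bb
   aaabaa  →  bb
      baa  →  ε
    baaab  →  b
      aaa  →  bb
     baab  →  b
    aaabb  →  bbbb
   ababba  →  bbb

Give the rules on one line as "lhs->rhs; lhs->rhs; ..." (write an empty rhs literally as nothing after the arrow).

aaa->bb; ab->b; ba->b; baa->

  | aaaaa => bbaa => b
  | ababa => baba => bba => bb
  | bba => bb
  | aaabaa => bbbaa => bb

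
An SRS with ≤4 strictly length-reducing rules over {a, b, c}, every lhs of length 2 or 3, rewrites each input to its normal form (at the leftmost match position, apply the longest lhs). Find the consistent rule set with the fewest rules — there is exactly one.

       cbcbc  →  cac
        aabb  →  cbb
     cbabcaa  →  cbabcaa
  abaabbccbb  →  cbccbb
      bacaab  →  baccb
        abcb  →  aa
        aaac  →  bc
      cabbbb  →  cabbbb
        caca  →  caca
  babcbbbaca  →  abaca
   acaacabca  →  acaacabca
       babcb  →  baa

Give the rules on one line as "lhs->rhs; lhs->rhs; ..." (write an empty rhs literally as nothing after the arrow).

aaa->b; aab->cb; bcb->a

  | cbcbc => cac
  | aabb => cbb
  | cbabcaa
  | abaabbccbb => abcbbccbb => aabccbb => cbccbb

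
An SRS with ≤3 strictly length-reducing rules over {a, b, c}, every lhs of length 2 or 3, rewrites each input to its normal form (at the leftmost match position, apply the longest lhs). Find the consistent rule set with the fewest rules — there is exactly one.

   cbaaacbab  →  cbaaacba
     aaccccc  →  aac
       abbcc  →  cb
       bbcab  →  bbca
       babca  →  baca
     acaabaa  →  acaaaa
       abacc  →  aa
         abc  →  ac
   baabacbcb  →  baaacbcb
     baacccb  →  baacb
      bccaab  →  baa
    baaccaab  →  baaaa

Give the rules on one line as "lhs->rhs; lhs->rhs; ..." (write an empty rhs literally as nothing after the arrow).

  | cbaaacbab => cbaaacba
  | aaccccc => aaccc => aac
  | abbcc => cbcc => cb
  | bbcab => bbca

ab->a; abb->cb; cc->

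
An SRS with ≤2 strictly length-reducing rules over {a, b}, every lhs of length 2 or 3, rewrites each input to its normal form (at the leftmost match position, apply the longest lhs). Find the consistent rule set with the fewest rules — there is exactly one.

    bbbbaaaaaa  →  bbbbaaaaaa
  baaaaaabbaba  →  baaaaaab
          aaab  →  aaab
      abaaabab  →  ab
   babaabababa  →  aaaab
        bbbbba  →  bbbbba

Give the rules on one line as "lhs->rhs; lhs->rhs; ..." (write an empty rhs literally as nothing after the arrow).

  | bbbbaaaaaa
  | baaaaaabbaba => baaaaaabaaa => baaaaaabaa => baaaaaaba => baaaaaab
  | aaab
  | abaaabab => abaabab => ababab => abbab => abaa => aba => ab

aba->ab; bab->aa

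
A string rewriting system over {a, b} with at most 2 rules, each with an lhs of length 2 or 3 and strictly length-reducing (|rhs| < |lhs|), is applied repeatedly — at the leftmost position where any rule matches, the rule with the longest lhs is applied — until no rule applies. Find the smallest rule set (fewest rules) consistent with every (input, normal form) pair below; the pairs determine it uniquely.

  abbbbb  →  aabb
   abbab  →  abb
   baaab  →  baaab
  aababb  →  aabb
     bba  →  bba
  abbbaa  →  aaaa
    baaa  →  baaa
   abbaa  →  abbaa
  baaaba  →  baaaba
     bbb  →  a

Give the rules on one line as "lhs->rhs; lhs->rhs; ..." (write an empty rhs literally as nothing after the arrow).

  | abbbbb => aabb
  | abbab => abb
  | baaab
  | aababb => aabb

bab->b; bbb->a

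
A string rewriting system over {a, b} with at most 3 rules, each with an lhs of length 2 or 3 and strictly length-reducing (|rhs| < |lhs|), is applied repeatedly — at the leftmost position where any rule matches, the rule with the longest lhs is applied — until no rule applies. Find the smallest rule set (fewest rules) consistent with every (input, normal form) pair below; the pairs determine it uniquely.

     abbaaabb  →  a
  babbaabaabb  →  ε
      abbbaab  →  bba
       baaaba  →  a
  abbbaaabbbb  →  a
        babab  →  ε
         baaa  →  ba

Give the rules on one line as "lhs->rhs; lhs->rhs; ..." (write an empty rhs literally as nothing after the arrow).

aaa->a; ab->; bab->aa

  | abbaaabb => baaabb => babb => aab => a
  | babbaabaabb => aabaabaabb => aaabaabb => abaabb => aabb => ab => ε
  | abbbaab => bbaab => bba
  | baaaba => baba => aaa => a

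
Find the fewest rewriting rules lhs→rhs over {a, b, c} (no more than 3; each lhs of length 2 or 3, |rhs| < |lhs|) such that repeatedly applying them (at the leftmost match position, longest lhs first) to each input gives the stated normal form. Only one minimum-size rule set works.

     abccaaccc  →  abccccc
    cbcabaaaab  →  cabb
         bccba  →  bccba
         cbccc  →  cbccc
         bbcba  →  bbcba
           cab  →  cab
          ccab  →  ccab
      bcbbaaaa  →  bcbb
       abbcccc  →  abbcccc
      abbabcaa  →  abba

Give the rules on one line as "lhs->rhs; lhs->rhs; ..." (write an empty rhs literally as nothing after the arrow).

aa->; bca->a

  | abccaaccc => abccccc
  | cbcabaaaab => cabaaaab => cabaab => cabb
  | bccba
  | cbccc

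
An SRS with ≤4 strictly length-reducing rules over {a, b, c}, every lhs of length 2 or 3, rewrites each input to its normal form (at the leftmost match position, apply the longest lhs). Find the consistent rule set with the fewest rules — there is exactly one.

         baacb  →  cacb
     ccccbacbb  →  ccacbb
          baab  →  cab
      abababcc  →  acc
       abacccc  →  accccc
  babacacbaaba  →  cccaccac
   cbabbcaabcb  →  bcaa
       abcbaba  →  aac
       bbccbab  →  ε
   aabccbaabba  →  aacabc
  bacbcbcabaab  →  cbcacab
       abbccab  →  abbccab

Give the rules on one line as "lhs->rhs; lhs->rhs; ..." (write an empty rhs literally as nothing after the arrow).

  | baacb => cacb
  | ccccbacbb => ccacbb
  | baab => cab
  | abababcc => acbabcc => accbcc => acc

ba->c; bcb->; ccb->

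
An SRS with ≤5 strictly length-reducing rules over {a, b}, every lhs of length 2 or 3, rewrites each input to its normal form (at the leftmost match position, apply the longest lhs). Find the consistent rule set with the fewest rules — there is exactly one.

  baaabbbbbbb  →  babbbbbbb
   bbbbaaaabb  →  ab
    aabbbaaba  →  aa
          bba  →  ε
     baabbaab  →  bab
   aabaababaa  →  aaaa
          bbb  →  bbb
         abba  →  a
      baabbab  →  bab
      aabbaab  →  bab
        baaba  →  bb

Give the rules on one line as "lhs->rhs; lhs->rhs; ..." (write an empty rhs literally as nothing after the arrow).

  | baaabbbbbbb => baabbbbbbb => babbbbbbb
  | bbbbaaaabb => bbaaabb => aabb => ab
  | aabbbaaba => abbaaba => aaba => aa
  | bba => ε

aab->a; aba->b; baa->ba; bba->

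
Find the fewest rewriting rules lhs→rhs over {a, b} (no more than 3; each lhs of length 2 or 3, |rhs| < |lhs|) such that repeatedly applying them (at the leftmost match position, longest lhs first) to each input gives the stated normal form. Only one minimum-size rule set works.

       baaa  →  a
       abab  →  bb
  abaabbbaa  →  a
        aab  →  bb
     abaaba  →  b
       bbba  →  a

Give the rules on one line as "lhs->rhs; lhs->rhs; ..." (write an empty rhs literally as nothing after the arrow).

  | baaa => aaa => ba => a
  | abab => aab => bb
  | abaabbbaa => aaabbbaa => babbbaa => abbbaa => abbaa => abaa => aaa => ba => a
  | aab => bb

aa->b; ba->a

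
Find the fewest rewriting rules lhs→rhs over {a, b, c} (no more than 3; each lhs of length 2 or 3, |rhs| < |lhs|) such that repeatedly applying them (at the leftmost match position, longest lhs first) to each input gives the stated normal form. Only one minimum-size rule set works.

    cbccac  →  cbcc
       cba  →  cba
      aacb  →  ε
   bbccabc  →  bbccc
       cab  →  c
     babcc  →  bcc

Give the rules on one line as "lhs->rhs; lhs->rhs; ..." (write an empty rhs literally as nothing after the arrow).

  | cbccac => cbcc
  | cba
  | aacb => ab => ε
  | bbccabc => bbccc

ab->; ac->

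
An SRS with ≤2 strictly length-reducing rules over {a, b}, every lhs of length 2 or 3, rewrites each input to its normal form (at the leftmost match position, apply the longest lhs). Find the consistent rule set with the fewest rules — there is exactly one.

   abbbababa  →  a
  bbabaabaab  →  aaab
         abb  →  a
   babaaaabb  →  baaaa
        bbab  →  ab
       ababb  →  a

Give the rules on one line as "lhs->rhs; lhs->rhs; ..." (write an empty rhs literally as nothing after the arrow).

aba->a; bb->

  | abbbababa => abababa => ababa => aba => a
  | bbabaabaab => abaabaab => aabaab => aaab
  | abb => a
  | babaaaabb => baaaabb => baaaa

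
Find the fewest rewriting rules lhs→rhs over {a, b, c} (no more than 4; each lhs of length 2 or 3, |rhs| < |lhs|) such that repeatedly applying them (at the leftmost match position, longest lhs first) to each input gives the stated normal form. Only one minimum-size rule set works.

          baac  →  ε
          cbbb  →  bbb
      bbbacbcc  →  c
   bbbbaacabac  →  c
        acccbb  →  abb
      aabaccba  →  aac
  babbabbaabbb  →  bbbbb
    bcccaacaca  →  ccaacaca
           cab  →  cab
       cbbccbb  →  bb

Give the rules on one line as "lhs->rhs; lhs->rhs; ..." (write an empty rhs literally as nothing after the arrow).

  | baac => bc => ε
  | cbbb => bbb
  | bbbacbcc => bbccbcc => bcbcc => bcc => c
  | bbbbaacabac => bbbbcabac => bbbabac => bbcbac => bbac => bcc => c

ba->c; baa->b; bc->; cb->b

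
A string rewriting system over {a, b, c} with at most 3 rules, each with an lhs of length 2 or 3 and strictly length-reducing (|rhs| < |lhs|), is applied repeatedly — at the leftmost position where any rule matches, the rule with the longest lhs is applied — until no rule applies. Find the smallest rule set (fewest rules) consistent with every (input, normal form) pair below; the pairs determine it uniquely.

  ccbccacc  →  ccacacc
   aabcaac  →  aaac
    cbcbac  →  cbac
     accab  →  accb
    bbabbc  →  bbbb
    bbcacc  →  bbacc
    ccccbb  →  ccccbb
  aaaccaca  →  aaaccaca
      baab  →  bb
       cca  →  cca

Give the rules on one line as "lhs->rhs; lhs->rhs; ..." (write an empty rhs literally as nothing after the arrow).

ab->b; bbc->bb; bc->a

  | ccbccacc => ccacacc
  | aabcaac => abcaac => bcaac => aaac
  | cbcbac => cabac => cbac
  | accab => accb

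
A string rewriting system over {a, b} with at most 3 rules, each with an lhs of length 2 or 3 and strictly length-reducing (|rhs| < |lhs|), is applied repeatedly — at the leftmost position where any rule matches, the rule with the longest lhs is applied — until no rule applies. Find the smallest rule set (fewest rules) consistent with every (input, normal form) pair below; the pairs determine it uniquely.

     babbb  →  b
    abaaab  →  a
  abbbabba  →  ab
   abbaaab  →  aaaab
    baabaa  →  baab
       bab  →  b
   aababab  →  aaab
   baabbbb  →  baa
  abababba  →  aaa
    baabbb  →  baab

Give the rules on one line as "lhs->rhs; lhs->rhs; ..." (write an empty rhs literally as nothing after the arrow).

aba->ab; bab->b; bb->

  | babbb => bbb => b
  | abaaab => abaab => abab => abb => a
  | abbbabba => ababba => abbba => aba => ab
  | abbaaab => aaaab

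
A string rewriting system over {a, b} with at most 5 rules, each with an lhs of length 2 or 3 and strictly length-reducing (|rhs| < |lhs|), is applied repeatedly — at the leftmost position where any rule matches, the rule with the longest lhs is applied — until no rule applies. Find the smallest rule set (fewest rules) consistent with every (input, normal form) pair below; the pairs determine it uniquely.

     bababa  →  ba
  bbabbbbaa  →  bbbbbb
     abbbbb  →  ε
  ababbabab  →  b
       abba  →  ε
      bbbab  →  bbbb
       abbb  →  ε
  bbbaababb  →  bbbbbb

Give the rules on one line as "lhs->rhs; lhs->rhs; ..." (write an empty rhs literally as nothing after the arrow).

aa->; ab->; abb->a; bba->bb

  | bababa => baba => ba
  | bbabbbbaa => bbbbbbaa => bbbbbba => bbbbbb
  | abbbbb => abbb => ab => ε
  | ababbabab => abbabab => aabab => bab => b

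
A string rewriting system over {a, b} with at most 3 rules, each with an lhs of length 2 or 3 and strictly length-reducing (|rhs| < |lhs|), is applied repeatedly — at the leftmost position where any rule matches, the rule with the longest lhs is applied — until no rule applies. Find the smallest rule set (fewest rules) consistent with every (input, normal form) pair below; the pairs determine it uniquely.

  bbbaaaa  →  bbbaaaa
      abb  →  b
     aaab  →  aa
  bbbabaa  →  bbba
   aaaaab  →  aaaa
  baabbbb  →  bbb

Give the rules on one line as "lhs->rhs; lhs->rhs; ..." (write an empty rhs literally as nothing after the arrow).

ab->; aba->

  | bbbaaaa
  | abb => b
  | aaab => aa
  | bbbabaa => bbba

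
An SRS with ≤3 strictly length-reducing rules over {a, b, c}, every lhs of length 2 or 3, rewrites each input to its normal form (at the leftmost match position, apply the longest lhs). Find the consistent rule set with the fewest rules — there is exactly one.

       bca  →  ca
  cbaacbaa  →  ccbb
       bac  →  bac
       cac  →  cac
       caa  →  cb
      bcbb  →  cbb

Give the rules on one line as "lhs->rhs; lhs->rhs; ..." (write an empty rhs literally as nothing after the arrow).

  | bca => ca
  | cbaacbaa => cbbcbaa => cbcbaa => ccbaa => ccbb
  | bac
  | cac

aa->b; bc->c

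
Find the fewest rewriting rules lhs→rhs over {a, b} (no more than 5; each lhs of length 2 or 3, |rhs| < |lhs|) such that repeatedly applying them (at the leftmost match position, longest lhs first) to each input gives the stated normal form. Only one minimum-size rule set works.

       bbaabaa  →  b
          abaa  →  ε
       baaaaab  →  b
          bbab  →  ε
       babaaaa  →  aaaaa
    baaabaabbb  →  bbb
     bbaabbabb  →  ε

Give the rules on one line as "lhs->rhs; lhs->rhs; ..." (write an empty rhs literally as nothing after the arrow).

ab->b; ba->; baa->; bab->a

  | bbaabaa => bbaa => b
  | abaa => baa => ε
  | baaaaab => aaab => aab => ab => b
  | bbab => ba => ε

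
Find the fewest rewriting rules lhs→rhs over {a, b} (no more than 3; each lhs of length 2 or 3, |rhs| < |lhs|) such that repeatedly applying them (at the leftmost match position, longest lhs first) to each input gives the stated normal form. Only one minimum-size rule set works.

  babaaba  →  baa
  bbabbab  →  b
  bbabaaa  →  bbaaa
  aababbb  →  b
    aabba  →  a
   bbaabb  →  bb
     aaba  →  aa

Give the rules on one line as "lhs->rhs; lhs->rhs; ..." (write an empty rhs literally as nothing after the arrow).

  | babaaba => baaba => baa
  | bbabbab => bbbab => bab => b
  | bbabaaa => bbaaa
  | aababbb => aabbb => abb => b

ab->; bbb->b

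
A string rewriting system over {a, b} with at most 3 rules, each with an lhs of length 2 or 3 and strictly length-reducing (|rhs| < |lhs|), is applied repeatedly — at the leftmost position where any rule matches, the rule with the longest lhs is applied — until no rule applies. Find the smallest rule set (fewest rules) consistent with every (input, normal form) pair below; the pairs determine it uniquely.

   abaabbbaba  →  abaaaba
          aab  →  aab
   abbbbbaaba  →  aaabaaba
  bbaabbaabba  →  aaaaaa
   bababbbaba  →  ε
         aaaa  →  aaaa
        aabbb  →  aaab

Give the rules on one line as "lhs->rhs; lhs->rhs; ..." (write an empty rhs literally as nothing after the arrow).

abb->aa; bab->b; bba->

  | abaabbbaba => abaaababa => abaaaba
  | aab
  | abbbbbaaba => aabbbaaba => aaabaaba
  | bbaabbaabba => abbaabba => aaaabba => aaaaaa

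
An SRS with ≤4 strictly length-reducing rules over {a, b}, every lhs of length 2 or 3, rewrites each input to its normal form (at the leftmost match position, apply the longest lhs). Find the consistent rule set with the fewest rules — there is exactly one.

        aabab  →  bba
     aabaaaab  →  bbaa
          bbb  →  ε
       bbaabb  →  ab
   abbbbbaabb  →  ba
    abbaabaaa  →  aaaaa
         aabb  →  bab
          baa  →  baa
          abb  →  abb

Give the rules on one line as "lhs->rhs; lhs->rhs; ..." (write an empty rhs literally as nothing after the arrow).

aab->ba; aba->ba; bbb->

  | aabab => baab => bba
  | aabaaaab => baaaaab => baaaba => babaa => bbaa
  | bbb => ε
  | bbaabb => bbbab => ab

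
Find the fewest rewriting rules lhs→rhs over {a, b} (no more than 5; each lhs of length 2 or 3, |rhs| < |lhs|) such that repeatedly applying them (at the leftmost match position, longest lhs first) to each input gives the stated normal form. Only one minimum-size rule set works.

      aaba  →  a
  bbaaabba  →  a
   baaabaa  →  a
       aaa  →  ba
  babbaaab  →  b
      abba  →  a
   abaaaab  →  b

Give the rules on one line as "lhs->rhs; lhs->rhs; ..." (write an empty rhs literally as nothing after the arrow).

aa->b; ab->b; bb->a; bba->bb

  | aaba => bba => bb => a
  | bbaaabba => bbaabba => bbabba => bbbba => abba => bba => bb => a
  | baaabaa => bbabaa => bbbaa => abaa => baa => bb => a
  | aaa => ba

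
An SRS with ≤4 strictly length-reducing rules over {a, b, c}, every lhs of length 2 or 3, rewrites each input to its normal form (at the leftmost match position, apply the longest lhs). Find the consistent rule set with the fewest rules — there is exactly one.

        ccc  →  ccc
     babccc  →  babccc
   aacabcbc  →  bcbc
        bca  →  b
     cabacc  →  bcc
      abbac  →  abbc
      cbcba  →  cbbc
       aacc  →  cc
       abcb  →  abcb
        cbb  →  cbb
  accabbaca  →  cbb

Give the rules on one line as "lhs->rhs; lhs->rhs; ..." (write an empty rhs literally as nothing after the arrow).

ac->c; ca->; cba->bc

  | ccc
  | babccc
  | aacabcbc => acabcbc => cabcbc => bcbc
  | bca => b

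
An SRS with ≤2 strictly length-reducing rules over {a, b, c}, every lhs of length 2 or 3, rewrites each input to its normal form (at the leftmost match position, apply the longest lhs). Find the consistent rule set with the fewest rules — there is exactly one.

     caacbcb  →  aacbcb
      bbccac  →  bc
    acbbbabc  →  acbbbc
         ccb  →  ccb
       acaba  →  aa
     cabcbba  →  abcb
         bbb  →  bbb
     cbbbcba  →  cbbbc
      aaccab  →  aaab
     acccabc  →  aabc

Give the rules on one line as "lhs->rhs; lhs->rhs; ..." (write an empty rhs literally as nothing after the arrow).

  | caacbcb => aacbcb
  | bbccac => bbcac => bbac => bc
  | acbbbabc => acbbbc
  | ccb

ba->; ca->a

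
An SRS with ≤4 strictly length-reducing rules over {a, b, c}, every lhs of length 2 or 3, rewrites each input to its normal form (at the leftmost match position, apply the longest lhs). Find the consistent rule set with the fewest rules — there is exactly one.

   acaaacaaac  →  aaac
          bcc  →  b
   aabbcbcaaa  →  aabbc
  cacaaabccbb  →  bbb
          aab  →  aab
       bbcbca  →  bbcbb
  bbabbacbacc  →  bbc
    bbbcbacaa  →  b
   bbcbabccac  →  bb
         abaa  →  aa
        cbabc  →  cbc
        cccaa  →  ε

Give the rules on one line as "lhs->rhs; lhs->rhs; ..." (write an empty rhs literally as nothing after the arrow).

ba->; ca->b; cc->

  | acaaacaaac => abaacaaac => aacaaac => aabaac => aaac
  | bcc => b
  | aabbcbcaaa => aabbcbbaa => aabbcba => aabbc
  | cacaaabccbb => bcaaabccbb => bbaabccbb => babccbb => bccbb => bbb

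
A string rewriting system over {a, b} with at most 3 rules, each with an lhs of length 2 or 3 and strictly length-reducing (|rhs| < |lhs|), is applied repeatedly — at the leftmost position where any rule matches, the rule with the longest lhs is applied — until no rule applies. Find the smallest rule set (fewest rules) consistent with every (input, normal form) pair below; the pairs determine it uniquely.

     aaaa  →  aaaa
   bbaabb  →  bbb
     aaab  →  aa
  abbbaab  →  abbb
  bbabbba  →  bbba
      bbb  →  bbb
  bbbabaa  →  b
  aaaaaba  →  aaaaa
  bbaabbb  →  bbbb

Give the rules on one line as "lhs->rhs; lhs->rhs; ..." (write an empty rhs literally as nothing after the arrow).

aab->a; baa->; bab->

  | aaaa
  | bbaabb => bbb
  | aaab => aa
  | abbbaab => abbb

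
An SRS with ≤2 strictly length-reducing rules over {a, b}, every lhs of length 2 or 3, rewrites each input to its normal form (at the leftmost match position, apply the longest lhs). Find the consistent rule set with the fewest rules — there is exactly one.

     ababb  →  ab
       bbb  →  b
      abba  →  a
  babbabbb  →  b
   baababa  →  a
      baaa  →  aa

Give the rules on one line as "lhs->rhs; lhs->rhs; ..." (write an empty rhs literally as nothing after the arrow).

  | ababb => abb => ab
  | bbb => bb => b
  | abba => aba => a
  | babbabbb => bbabbb => babbb => bbb => bb => b

ba->; bb->b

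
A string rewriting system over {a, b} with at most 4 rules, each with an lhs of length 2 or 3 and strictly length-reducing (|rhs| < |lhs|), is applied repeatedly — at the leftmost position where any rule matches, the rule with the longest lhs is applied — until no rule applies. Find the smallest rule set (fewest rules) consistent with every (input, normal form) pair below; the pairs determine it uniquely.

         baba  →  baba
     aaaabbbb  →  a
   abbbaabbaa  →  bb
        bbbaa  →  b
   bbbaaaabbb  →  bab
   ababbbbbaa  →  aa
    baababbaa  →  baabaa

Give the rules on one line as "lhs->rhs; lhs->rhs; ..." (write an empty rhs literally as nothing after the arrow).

aaa->b; abb->; bba->a; bbb->a

  | baba
  | aaaabbbb => babbbb => bbb => a
  | abbbaabbaa => baabbaa => baaa => bb
  | bbbaa => aaa => b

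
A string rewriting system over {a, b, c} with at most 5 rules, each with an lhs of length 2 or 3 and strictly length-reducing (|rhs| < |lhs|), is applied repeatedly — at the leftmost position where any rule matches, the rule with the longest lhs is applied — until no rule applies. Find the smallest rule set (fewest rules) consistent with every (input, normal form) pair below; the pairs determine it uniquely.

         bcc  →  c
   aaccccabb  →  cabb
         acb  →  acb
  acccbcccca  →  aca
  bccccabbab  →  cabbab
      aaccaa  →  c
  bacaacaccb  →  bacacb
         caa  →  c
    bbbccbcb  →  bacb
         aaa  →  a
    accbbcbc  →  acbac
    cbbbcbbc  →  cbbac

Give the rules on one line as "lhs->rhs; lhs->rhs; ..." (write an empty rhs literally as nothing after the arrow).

  | bcc => c
  | aaccccabb => ccccabb => cccabb => ccabb => cabb
  | acb
  | acccbcccca => accbcccca => acbcccca => acccca => accca => acca => aca

aa->; bc->; bcb->ac; cc->c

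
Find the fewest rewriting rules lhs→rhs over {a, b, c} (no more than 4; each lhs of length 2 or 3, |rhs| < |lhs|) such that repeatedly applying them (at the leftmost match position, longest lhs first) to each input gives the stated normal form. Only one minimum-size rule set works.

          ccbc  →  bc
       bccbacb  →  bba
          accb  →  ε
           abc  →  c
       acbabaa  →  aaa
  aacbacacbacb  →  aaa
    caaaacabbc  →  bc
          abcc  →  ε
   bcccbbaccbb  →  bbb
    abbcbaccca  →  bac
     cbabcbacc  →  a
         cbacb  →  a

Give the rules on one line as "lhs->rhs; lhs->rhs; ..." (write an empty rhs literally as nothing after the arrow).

ab->; ca->c; cb->; cc->

  | ccbc => bc
  | bccbacb => bbacb => bba
  | accb => ab => ε
  | abc => c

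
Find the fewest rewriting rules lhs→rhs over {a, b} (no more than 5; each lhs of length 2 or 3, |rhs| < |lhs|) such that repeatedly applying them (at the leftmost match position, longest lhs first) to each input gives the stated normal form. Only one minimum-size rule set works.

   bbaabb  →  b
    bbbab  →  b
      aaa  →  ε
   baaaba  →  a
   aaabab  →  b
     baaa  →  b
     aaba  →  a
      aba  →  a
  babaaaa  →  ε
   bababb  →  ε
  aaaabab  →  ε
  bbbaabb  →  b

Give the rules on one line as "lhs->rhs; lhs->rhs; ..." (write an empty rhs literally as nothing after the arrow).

  | bbaabb => aabb => bbb => b
  | bbbab => bab => b
  | aaa => ba => ε
  | baaaba => aaba => bba => a

aa->b; ab->; ba->; bb->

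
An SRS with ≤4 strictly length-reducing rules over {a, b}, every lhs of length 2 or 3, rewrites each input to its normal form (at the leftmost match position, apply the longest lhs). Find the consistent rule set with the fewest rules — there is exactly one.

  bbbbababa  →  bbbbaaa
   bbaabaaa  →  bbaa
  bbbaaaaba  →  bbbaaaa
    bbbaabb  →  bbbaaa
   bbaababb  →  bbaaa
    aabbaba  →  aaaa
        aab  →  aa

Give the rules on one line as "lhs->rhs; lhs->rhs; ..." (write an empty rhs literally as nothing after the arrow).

ab->a; aba->ab; abb->aa

  | bbbbababa => bbbbabba => bbbbaaa
  | bbaabaaa => bbaabaa => bbaaba => bbaab => bbaa
  | bbbaaaaba => bbbaaaab => bbbaaaa
  | bbbaabb => bbbaaa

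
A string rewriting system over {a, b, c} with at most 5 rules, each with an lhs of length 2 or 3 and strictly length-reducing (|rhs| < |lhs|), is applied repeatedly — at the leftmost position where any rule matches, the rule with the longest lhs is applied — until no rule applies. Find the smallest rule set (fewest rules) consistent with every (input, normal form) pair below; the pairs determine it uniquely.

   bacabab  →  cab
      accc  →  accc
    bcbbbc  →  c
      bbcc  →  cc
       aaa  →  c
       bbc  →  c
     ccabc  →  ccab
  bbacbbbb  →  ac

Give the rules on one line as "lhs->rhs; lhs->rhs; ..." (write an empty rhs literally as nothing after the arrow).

  | bacabab => cabab => cab
  | accc
  | bcbbbc => bbbbc => bbc => c
  | bbcc => cc

aaa->c; ba->; bb->; bc->b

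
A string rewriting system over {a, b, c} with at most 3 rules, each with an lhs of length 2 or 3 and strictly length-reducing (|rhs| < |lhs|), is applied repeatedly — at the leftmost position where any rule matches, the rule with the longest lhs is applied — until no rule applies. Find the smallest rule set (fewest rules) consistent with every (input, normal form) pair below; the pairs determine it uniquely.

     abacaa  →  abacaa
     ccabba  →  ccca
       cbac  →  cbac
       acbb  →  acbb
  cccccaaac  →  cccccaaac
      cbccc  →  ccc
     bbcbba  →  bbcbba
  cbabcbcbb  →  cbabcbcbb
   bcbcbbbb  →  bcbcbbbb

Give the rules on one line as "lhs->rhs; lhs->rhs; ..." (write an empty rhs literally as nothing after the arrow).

abb->c; bcc->c

  | abacaa
  | ccabba => ccca
  | cbac
  | acbb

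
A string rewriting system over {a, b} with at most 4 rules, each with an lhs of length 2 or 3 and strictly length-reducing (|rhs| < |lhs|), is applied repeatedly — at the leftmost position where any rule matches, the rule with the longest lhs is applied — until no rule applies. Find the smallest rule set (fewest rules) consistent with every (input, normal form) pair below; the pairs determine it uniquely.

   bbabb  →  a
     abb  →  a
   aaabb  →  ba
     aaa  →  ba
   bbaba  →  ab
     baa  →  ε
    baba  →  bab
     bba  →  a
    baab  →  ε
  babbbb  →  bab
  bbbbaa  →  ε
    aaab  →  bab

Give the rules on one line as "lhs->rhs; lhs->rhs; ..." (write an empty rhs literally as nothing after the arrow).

  | bbabb => abb => a
  | abb => a
  | aaabb => babb => ba
  | aaa => ba

aa->b; aba->ab; bb->; bbb->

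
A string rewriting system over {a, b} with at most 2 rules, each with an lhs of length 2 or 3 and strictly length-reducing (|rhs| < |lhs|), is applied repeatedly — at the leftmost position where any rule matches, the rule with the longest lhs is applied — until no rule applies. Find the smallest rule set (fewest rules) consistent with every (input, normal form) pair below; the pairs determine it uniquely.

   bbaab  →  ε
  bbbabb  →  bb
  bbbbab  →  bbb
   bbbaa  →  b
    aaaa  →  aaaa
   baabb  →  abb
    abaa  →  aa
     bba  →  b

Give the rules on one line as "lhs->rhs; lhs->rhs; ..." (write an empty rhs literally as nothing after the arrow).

ba->; bab->ba

  | bbaab => bab => ba => ε
  | bbbabb => bbbab => bbba => bb
  | bbbbab => bbbba => bbb
  | bbbaa => bba => b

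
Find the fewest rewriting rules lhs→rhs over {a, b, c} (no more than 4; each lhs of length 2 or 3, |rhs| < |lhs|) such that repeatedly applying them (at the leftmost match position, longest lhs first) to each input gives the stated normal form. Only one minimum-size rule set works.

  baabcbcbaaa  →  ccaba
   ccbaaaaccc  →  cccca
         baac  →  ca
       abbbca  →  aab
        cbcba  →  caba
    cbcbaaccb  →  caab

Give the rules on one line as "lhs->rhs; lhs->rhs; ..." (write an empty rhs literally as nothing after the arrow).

  | baabcbcbaaa => cbbcbcbaaa => cbabcbaaa => cbaabaaa => ccbbaaa => ccbcba => ccaba
  | ccbaaaaccc => cccbaaccc => ccccbccc => ccccacc => ccccac => cccca
  | baac => cbc => ca
  | abbbca => abbaa => abcb => aab

ac->a; baa->cb; bc->a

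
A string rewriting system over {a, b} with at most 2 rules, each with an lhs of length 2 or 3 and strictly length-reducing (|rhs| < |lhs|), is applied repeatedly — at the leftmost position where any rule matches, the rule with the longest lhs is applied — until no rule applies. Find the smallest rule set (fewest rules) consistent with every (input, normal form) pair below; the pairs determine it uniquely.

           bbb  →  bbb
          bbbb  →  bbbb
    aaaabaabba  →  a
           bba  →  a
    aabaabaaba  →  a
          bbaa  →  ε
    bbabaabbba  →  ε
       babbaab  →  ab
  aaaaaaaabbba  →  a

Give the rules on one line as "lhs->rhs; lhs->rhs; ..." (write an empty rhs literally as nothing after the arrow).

aa->; ba->a

  | bbb
  | bbbb
  | aaaabaabba => aabaabba => baabba => aabba => bba => ba => a
  | bba => ba => a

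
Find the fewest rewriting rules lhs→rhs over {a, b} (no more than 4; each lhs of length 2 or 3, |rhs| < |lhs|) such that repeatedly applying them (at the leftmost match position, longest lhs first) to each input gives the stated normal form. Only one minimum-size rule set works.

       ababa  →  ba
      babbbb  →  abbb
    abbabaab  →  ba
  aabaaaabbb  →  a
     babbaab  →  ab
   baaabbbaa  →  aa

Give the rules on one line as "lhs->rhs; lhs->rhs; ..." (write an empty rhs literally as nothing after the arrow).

aaa->aa; aab->ba; aba->; bab->a

  | ababa => ba
  | babbbb => abbb
  | abbabaab => abaaab => aab => ba
  | aabaaaabbb => baaaaabbb => baaaabbb => baaabbb => baabbb => bbabb => bab => a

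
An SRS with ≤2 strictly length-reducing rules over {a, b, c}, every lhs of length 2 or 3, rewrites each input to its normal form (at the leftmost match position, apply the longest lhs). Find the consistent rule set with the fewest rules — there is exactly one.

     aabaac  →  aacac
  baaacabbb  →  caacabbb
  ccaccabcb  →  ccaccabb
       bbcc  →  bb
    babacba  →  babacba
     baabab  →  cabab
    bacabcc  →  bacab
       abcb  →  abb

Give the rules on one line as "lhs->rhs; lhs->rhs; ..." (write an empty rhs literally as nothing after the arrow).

  | aabaac => aacac
  | baaacabbb => caacabbb
  | ccaccabcb => ccaccabb
  | bbcc => bbc => bb

baa->ca; bc->b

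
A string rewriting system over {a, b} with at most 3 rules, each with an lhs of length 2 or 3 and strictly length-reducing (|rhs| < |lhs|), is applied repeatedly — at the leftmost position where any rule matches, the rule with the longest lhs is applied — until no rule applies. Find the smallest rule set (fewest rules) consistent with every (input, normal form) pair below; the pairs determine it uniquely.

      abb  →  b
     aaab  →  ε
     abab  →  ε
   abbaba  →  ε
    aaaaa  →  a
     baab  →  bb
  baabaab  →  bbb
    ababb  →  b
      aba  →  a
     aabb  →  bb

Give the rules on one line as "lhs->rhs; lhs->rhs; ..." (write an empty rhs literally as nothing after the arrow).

aa->; ab->; bab->a

  | abb => b
  | aaab => ab => ε
  | abab => ab => ε
  | abbaba => baba => aa => ε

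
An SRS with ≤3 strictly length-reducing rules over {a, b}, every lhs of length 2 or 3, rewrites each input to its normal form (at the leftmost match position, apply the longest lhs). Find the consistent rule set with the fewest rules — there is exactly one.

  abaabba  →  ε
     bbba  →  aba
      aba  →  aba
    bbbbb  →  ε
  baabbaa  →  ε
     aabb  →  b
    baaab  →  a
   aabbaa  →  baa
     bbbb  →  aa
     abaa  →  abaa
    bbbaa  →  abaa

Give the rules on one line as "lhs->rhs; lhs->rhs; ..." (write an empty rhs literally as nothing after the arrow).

aaa->; aab->; bb->a

  | abaabba => abba => aaa => ε
  | bbba => aba
  | aba
  | bbbbb => abbb => aab => ε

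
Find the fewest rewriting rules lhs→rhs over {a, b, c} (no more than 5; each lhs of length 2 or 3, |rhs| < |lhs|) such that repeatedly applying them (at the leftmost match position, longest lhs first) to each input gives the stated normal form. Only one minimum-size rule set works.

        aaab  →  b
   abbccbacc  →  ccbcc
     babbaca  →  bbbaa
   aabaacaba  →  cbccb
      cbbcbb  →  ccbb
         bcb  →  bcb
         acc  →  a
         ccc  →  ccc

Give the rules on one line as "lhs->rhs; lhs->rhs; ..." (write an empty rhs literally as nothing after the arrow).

ab->b; aba->cb; ac->a; bbc->ca

  | aaab => aab => ab => b
  | abbccbacc => bbccbacc => cacbacc => cabacc => ccbcc
  | babbaca => bbbaca => bbbaa
  | aabaacaba => acbacaba => abacaba => cbcaba => cbccb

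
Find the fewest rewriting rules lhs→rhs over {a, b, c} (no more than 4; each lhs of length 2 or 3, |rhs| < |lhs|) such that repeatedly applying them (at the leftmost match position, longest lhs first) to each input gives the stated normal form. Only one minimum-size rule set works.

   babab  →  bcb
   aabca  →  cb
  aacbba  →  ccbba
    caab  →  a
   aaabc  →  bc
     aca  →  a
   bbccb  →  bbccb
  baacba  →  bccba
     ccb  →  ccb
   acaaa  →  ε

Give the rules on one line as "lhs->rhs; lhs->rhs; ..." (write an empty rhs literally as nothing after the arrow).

  | babab => baab => bcb
  | aabca => cbca => cb
  | aacbba => ccbba
  | caab => ab => a

aa->c; ab->a; ca->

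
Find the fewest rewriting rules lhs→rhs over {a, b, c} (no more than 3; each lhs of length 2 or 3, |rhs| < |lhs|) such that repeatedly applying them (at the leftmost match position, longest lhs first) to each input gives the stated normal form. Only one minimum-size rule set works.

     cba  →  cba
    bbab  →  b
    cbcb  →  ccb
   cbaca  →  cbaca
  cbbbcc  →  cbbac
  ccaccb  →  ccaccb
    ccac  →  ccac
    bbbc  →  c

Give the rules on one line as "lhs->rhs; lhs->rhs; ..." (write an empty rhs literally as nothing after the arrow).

bab->; bc->c; bcc->ac

  | cba
  | bbab => b
  | cbcb => ccb
  | cbaca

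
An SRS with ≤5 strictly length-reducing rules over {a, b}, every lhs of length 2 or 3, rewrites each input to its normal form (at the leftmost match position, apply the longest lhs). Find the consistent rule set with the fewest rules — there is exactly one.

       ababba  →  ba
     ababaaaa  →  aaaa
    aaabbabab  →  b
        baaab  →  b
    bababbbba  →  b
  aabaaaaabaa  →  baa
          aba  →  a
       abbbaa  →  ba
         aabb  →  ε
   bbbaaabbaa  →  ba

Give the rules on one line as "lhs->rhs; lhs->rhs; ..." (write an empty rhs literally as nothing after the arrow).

aab->b; ab->; bb->; bba->b

  | ababba => abba => ba
  | ababaaaa => abaaaa => aaaa
  | aaabbabab => abbabab => babab => bab => b
  | baaab => bab => b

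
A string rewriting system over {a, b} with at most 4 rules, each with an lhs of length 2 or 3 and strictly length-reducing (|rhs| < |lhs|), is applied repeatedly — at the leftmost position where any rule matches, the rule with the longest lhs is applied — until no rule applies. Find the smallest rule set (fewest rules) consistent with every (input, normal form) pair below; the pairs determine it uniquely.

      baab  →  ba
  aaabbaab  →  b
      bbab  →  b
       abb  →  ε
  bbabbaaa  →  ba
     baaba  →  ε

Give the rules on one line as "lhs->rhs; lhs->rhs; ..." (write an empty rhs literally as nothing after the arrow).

  | baab => bbb => ba
  | aaabbaab => babbaab => bbbaab => baaab => bbab => ab => b
  | bbab => ab => b
  | abb => bb => ε

aa->b; ab->b; bb->; bbb->ba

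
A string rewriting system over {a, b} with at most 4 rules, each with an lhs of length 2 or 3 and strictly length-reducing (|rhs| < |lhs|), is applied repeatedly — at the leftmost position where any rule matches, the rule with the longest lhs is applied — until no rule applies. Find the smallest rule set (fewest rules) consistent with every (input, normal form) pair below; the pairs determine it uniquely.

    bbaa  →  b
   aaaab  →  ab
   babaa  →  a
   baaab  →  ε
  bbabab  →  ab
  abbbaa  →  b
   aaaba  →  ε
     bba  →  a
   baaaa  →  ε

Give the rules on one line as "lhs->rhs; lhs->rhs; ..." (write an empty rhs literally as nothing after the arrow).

  | bbaa => aa => b
  | aaaab => baab => ab
  | babaa => baa => a
  | baaab => aab => bb => ε

aa->b; ba->; bb->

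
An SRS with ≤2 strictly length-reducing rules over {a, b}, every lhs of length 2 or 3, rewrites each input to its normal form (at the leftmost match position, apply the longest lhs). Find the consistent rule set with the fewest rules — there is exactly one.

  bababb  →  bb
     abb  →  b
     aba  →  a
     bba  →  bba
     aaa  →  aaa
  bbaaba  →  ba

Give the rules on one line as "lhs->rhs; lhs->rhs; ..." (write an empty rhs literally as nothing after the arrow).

ab->; baa->a

  | bababb => babb => bb
  | abb => b
  | aba => a
  | bba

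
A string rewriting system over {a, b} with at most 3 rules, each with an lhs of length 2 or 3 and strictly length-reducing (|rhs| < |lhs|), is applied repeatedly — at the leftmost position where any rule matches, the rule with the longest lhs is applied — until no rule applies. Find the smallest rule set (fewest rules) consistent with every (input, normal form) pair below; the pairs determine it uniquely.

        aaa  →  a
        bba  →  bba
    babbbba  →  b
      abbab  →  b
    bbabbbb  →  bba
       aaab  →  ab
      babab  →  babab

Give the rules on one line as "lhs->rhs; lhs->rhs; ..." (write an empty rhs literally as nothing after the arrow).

  | aaa => a
  | bba
  | babbbba => babba => baa => b
  | abbab => aab => b

aa->; abb->a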